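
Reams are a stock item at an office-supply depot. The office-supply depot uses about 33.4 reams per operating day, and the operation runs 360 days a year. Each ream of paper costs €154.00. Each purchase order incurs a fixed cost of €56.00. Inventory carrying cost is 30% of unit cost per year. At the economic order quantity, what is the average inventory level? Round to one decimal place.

Average inventory ≈ 85.4 reams

Annual demand D = 33.4 × 360 = 12,024.
Holding cost H = 0.30 × €154.00 = €46.2000 per unit per year.
EOQ = √(2DS/H) = √(2 × 12,024 × 56 / 46.2) ≈ 170.73.
Average inventory = Q*/2 ≈ 170.73 / 2 = 85.366.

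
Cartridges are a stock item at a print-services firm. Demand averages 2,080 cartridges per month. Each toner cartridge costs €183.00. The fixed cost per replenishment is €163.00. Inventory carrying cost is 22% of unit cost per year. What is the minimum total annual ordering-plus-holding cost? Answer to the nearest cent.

Annual demand D = 2,080 × 12 = 24,960.
Holding cost H = 0.22 × €183.00 = €40.2600 per unit per year.
EOQ = √(2DS/H) = √(2 × 24,960 × 163 / 40.26) ≈ 449.57.
At the optimum the two cost components are equal, so total cost = 2·(Q*/2)H = Q*·H.
Minimum total = √(2DSH) = √(2 × 24,960 × 163 × 40.26) ≈ 18099.558.

TC* ≈ €18,099.56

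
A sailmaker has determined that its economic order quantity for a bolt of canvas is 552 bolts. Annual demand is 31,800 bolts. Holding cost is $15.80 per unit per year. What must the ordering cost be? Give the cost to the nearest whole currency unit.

Squaring Q* = √(2DS/H) gives Q*² = 2DS/H.
From Q* = √(2DS/H): S = Q*²H / (2D) = 552² × 15.8 / (2 × 31,800) = 75.6969.

S ≈ $76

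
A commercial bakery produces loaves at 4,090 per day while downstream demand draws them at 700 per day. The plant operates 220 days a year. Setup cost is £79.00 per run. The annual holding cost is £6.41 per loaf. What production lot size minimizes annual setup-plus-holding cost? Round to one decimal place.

Q* ≈ 2,140.0 loaves

Annual demand D = 700 × 220 = 154,000.
Production build-up factor (1 − d/p) = 1 − 700/4,090 = 0.8289.
Q* = √(2DS / (H(1 − d/p))) = √(2 × 154,000 × 79 / (6.41 × 0.8289)).
= √(24,332,000 / 5.3129) ≈ 2140.039.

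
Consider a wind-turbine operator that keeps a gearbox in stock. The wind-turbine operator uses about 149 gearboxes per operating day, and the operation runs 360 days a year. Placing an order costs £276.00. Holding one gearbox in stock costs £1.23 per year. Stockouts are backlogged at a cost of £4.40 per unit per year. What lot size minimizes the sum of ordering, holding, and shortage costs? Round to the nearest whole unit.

Q* ≈ 5,550 gearboxes

Annual demand D = 149 × 360 = 53,640.
With planned backorders, Q* = √(2DS/H) · √((H+B)/B).
√(2DS/H) = √(2 × 53,640 × 276 / 1.23) = 4906.382.
√((H+B)/B) = √((1.23+4.4)/4.4) = 1.1312.
Q* ≈ 5549.952.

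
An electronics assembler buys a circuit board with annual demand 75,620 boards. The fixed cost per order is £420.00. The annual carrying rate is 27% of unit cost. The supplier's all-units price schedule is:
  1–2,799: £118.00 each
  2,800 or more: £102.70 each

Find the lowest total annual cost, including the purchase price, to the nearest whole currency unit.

Holding cost per unit per year at price C is H = 0.27·C.
For each price level, check whether its EOQ is feasible; otherwise the best quantity at that price is the breakpoint.
EOQ at £118.00 = 1412.0 (feasible in tier 1): TC = 75,620×£118.00 + (75,620/1412.0)×420 + (1412.0/2)×0.27×£118.00 = £8,968,146.36.
EOQ at £102.70 = 1513.5 < 2800, so use break Q=2800: TC = 75,620×£102.70 + (75,620/2800.0)×420 + (2800.0/2)×0.27×£102.70 = £7,816,337.60.
Lowest total cost among the candidates is at Q = 2800.0.

TC* ≈ £7,816,338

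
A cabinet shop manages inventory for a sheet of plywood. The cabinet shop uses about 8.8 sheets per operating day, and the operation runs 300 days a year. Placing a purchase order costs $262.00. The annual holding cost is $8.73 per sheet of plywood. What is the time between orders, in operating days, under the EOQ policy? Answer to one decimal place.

T ≈ 45.2 days

Annual demand D = 8.8 × 300 = 2,640.
EOQ = √(2DS/H) = √(2 × 2,640 × 262 / 8.73) ≈ 398.07.
Cycle time = Q*/D × 300 = 398.07 / 2,640 × 300 ≈ 45.235 days.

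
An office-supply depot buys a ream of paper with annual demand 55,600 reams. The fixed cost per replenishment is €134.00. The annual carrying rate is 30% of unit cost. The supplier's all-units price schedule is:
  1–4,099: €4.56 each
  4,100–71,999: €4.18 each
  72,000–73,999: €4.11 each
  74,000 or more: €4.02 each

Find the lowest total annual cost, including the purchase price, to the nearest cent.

Holding cost per unit per year at price C is H = 0.30·C.
Candidates are each tier's EOQ (if it falls in that tier) and each price-break quantity.
EOQ at €4.56 = 3300.4 (feasible in tier 1): TC = 55,600×€4.56 + (55,600/3300.4)×134 + (3300.4/2)×0.30×€4.56 = €258,050.90.
EOQ at €4.18 = 3447.1 < 4100, so use break Q=4100: TC = 55,600×€4.18 + (55,600/4100.0)×134 + (4100.0/2)×0.30×€4.18 = €236,795.87.
EOQ at €4.11 = 3476.3 < 72000, so use break Q=72000: TC = 55,600×€4.11 + (55,600/72000.0)×134 + (72000.0/2)×0.30×€4.11 = €273,007.48.
EOQ at €4.02 = 3515.0 < 74000, so use break Q=74000: TC = 55,600×€4.02 + (55,600/74000.0)×134 + (74000.0/2)×0.30×€4.02 = €268,234.68.
Lowest total cost among the candidates is at Q = 4100.0.

TC* ≈ €236,795.87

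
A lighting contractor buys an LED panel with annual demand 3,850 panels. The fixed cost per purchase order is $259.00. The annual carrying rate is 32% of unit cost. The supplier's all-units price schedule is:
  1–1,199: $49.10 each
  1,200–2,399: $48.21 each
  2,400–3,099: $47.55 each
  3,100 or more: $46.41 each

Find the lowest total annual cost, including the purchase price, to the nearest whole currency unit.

Holding cost per unit per year at price C is H = 0.32·C.
Evaluate total cost at each tier's feasible EOQ or, if the EOQ is below the tier, at the tier's minimum quantity.
EOQ at $49.10 = 356.3 (feasible in tier 1): TC = 3,850×$49.10 + (3,850/356.3)×259 + (356.3/2)×0.32×$49.10 = $194,632.72.
EOQ at $48.21 = 359.5 < 1200, so use break Q=1200: TC = 3,850×$48.21 + (3,850/1200.0)×259 + (1200.0/2)×0.32×$48.21 = $195,695.78.
EOQ at $47.55 = 362.0 < 2400, so use break Q=2400: TC = 3,850×$47.55 + (3,850/2400.0)×259 + (2400.0/2)×0.32×$47.55 = $201,742.18.
EOQ at $46.41 = 366.4 < 3100, so use break Q=3100: TC = 3,850×$46.41 + (3,850/3100.0)×259 + (3100.0/2)×0.32×$46.41 = $202,019.52.
Lowest total cost among the candidates is at Q = 356.3.

TC* ≈ $194,633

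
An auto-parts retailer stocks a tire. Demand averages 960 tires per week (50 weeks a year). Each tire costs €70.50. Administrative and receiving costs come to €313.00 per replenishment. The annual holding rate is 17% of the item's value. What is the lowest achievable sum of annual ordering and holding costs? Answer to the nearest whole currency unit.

Annual demand D = 960 × 50 = 48,000.
Holding cost H = 0.17 × €70.50 = €11.9850 per unit per year.
EOQ = √(2DS/H) = √(2 × 48,000 × 313 / 11.985) ≈ 1583.39.
At Q*, ordering cost (D/Q*)S equals holding cost (Q*/2)H, each = √(DSH/2).
Minimum total = √(2DSH) = √(2 × 48,000 × 313 × 11.985) ≈ 18976.967.

TC* ≈ €18,977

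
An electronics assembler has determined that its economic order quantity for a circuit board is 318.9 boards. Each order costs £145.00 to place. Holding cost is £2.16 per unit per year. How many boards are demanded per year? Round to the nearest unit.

D ≈ 757 boards per year

Squaring Q* = √(2DS/H) gives Q*² = 2DS/H.
From Q* = √(2DS/H): D = Q*²H / (2S) = 318.9² × 2.16 / (2 × 145) = 757.469.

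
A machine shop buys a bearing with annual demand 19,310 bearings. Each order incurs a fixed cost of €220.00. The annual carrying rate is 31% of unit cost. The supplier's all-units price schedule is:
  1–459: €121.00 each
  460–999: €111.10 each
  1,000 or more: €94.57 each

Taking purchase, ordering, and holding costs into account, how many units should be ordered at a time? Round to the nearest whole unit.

Q* ≈ 1,000 bearings

Holding cost per unit per year at price C is H = 0.31·C.
Evaluate total cost at each tier's feasible EOQ or, if the EOQ is below the tier, at the tier's minimum quantity.
Tier 1 (€121.00): EOQ = 475.9 exceeds tier's upper bound 459, so this tier is dominated.
EOQ at €111.10 = 496.7 (feasible in tier 2): TC = 19,310×€111.10 + (19,310/496.7)×220 + (496.7/2)×0.31×€111.10 = €2,162,447.27.
EOQ at €94.57 = 538.3 < 1000, so use break Q=1000: TC = 19,310×€94.57 + (19,310/1000.0)×220 + (1000.0/2)×0.31×€94.57 = €1,845,053.25.
Lowest total cost is €1,845,053.25 at Q = 1000.0.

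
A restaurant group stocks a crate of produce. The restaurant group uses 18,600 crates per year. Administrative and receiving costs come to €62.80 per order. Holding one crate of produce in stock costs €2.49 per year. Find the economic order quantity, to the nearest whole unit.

EOQ = √(2DS / H) = √(2 × 18,600 × 62.8 / 2.49).
= √(2,336,160 / 2.49) = √938,216.8675 ≈ 968.616.

Q* ≈ 969 crates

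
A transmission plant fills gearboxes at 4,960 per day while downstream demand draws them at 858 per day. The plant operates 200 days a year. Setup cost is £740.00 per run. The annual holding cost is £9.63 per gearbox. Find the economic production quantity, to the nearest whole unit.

Annual demand D = 858 × 200 = 171,600.
Production build-up factor (1 − d/p) = 1 − 858/4,960 = 0.8270.
Q* = √(2DS / (H(1 − d/p))) = √(2 × 171,600 × 740 / (9.63 × 0.8270)).
= √(253,968,000 / 7.9642) ≈ 5647.021.

Q* ≈ 5,647 gearboxes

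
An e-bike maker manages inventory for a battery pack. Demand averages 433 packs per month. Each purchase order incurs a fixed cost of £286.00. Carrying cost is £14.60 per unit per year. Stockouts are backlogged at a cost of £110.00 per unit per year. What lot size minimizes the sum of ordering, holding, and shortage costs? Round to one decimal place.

Annual demand D = 433 × 12 = 5,196.
With planned backorders, Q* = √(2DS/H) · √((H+B)/B).
√(2DS/H) = √(2 × 5,196 × 286 / 14.6) = 451.187.
√((H+B)/B) = √((14.6+110)/110) = 1.0643.
Q* ≈ 480.196.

Q* ≈ 480.2 packs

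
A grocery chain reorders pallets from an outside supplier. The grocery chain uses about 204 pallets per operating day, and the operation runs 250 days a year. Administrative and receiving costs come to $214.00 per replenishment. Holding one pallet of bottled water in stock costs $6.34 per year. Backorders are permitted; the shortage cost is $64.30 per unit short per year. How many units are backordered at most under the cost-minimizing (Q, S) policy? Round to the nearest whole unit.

S* ≈ 175 pallets

Annual demand D = 204 × 250 = 51,000.
With planned backorders, Q* = √(2DS/H) · √((H+B)/B).
√(2DS/H) = √(2 × 51,000 × 214 / 6.34) = 1855.506.
√((H+B)/B) = √((6.34+64.3)/64.3) = 1.0481.
Q* ≈ 1944.832.
S* = Q* · H/(H+B) = 1944.832 × 6.34/70.64 ≈ 174.550.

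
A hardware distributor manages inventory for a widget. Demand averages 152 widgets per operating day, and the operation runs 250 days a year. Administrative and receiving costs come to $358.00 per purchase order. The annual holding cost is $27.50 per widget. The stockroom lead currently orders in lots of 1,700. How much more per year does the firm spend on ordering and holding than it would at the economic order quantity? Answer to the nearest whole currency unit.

Annual demand D = 152 × 250 = 38,000.
EOQ = √(2DS/H) = √(2 × 38,000 × 358 / 27.5) ≈ 994.68.
Cost at Q* = (D/Q*)S + (Q*/2)H = √(2DSH) ≈ $27,353.61.
Cost at Q = 1,700: (38,000/1,700)×358 + (1,700/2)×27.5 = $8,002.35 + $23,375.00 = $31,377.35.
Excess = $31,377.35 − $27,353.61 = $4,023.74.

Extra cost ≈ $4,024 per year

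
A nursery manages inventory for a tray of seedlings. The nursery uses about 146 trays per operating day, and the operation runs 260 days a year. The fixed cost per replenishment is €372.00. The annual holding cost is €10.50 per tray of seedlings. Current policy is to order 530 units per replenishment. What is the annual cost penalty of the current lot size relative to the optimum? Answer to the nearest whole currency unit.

Extra cost ≈ €12,206 per year

Annual demand D = 146 × 260 = 37,960.
EOQ = √(2DS/H) = √(2 × 37,960 × 372 / 10.5) ≈ 1640.04.
Cost at Q* = (D/Q*)S + (Q*/2)H = √(2DSH) ≈ €17,220.44.
Cost at Q = 530: (37,960/530)×372 + (530/2)×10.5 = €26,643.62 + €2,782.50 = €29,426.12.
Excess = €29,426.12 − €17,220.44 = €12,205.68.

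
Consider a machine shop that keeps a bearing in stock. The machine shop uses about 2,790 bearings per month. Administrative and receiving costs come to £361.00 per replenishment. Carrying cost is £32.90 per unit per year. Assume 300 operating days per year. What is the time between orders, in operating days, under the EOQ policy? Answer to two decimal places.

T ≈ 7.68 days

Annual demand D = 2,790 × 12 = 33,480.
The optimal lot size = √(2DS/H) = √(2 × 33,480 × 361 / 32.9) ≈ 857.16.
Cycle time = Q*/D × 300 = 857.16 / 33,480 × 300 ≈ 7.681 days.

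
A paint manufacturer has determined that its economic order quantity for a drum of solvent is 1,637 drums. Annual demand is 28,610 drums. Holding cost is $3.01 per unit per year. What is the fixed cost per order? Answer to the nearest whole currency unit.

The basic EOQ model gives Q* = √(2DS/H); rearrange for the unknown.
From Q* = √(2DS/H): S = Q*²H / (2D) = 1,637² × 3.01 / (2 × 28,610) = 140.9665.

S ≈ $141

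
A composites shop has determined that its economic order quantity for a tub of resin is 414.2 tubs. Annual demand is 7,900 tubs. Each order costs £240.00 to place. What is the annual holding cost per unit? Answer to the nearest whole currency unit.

H ≈ £22

Squaring Q* = √(2DS/H) gives Q*² = 2DS/H.
From Q* = √(2DS/H): H = 2DS / Q*² = 2 × 7,900 × 240 / 414.2² = 22.1028.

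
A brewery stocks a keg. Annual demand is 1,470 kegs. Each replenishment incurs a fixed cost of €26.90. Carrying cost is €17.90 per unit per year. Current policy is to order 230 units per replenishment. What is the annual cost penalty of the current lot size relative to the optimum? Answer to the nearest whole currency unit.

Extra cost ≈ €1,041 per year

EOQ = √(2DS/H) = √(2 × 1,470 × 26.9 / 17.9) ≈ 66.47.
Cost at Q* = (D/Q*)S + (Q*/2)H = √(2DSH) ≈ €1,189.81.
Cost at Q = 230: (1,470/230)×26.9 + (230/2)×17.9 = €171.93 + €2,058.50 = €2,230.43.
Excess = €2,230.43 − €1,189.81 = €1,040.62.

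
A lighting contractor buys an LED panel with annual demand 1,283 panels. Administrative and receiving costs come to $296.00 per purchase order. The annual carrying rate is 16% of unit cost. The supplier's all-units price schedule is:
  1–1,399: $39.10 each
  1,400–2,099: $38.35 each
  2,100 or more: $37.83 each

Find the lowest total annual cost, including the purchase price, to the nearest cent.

TC* ≈ $52,345.13

Holding cost per unit per year at price C is H = 0.16·C.
Candidates are each tier's EOQ (if it falls in that tier) and each price-break quantity.
EOQ at $39.10 = 348.4 (feasible in tier 1): TC = 1,283×$39.10 + (1,283/348.4)×296 + (348.4/2)×0.16×$39.10 = $52,345.13.
EOQ at $38.35 = 351.8 < 1400, so use break Q=1400: TC = 1,283×$38.35 + (1,283/1400.0)×296 + (1400.0/2)×0.16×$38.35 = $53,769.51.
EOQ at $37.83 = 354.2 < 2100, so use break Q=2100: TC = 1,283×$37.83 + (1,283/2100.0)×296 + (2100.0/2)×0.16×$37.83 = $55,072.17.
Lowest total cost among the candidates is at Q = 348.4.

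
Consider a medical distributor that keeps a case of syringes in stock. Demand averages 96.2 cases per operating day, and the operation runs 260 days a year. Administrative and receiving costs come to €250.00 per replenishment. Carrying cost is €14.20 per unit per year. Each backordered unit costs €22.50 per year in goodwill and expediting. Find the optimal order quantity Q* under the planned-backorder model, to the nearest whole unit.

Q* ≈ 1,199 cases

Annual demand D = 96.2 × 260 = 25,012.
With planned backorders, Q* = √(2DS/H) · √((H+B)/B).
√(2DS/H) = √(2 × 25,012 × 250 / 14.2) = 938.458.
√((H+B)/B) = √((14.2+22.5)/22.5) = 1.2771.
Q* ≈ 1198.552.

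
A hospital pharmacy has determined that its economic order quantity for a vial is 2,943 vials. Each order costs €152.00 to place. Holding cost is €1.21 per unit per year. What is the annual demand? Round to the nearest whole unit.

The basic EOQ model gives Q* = √(2DS/H); rearrange for the unknown.
From Q* = √(2DS/H): D = Q*²H / (2S) = 2,943² × 1.21 / (2 × 152) = 34474.050.

D ≈ 34,474 vials per year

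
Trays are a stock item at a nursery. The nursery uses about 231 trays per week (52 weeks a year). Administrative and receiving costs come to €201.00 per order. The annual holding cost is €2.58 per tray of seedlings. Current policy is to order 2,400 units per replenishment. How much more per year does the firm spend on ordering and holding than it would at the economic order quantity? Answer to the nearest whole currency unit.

Annual demand D = 231 × 52 = 12,012.
EOQ = √(2DS/H) = √(2 × 12,012 × 201 / 2.58) ≈ 1368.08.
Cost at Q* = (D/Q*)S + (Q*/2)H = √(2DSH) ≈ €3,529.64.
Cost at Q = 2,400: (12,012/2,400)×201 + (2,400/2)×2.58 = €1,006.00 + €3,096.00 = €4,102.01.
Excess = €4,102.01 − €3,529.64 = €572.36.

Extra cost ≈ €572 per year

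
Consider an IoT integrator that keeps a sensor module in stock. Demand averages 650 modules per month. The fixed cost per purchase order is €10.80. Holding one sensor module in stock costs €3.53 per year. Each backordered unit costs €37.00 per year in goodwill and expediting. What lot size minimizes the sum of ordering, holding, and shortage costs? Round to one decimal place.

Q* ≈ 228.7 modules

Annual demand D = 650 × 12 = 7,800.
With planned backorders, Q* = √(2DS/H) · √((H+B)/B).
√(2DS/H) = √(2 × 7,800 × 10.8 / 3.53) = 218.467.
√((H+B)/B) = √((3.53+37)/37) = 1.0466.
Q* ≈ 228.652.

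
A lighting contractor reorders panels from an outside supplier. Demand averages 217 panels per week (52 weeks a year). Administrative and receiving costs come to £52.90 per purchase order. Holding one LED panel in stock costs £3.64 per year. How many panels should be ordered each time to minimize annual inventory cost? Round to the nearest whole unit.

Q* ≈ 573 panels

Annual demand D = 217 × 52 = 11,284.
EOQ = √(2DS / H) = √(2 × 11,284 × 52.9 / 3.64).
= √(1,193,847.2 / 3.64) = √327,980 ≈ 572.695.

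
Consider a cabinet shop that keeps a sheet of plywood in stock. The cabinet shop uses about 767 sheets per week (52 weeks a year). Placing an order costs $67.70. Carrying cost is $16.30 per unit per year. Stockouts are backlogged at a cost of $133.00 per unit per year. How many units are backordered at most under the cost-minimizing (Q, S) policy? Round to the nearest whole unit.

Annual demand D = 767 × 52 = 39,884.
With planned backorders, Q* = √(2DS/H) · √((H+B)/B).
√(2DS/H) = √(2 × 39,884 × 67.7 / 16.3) = 575.592.
√((H+B)/B) = √((16.3+133)/133) = 1.0595.
Q* ≈ 609.844.
S* = Q* · H/(H+B) = 609.844 × 16.3/149.3 ≈ 66.580.

S* ≈ 67 sheets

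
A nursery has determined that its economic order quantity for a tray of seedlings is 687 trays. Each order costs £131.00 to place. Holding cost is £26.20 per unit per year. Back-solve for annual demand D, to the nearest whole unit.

Squaring Q* = √(2DS/H) gives Q*² = 2DS/H.
From Q* = √(2DS/H): D = Q*²H / (2S) = 687² × 26.2 / (2 × 131) = 47196.900.

D ≈ 47,197 trays per year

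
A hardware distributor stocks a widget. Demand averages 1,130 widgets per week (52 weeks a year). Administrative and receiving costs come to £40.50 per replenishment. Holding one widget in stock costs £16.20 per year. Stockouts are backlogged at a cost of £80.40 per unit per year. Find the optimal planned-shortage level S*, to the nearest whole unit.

Annual demand D = 1,130 × 52 = 58,760.
With planned backorders, Q* = √(2DS/H) · √((H+B)/B).
√(2DS/H) = √(2 × 58,760 × 40.5 / 16.2) = 542.033.
√((H+B)/B) = √((16.2+80.4)/80.4) = 1.0961.
Q* ≈ 594.137.
S* = Q* · H/(H+B) = 594.137 × 16.2/96.6 ≈ 99.638.

S* ≈ 100 widgets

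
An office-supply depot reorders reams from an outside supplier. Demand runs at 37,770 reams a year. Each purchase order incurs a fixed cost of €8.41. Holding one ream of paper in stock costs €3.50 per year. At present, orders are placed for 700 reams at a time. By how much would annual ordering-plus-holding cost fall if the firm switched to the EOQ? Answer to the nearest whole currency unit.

Extra cost ≈ €188 per year

EOQ = √(2DS/H) = √(2 × 37,770 × 8.41 / 3.5) ≈ 426.04.
Cost at Q* = (D/Q*)S + (Q*/2)H = √(2DSH) ≈ €1,491.15.
Cost at Q = 700: (37,770/700)×8.41 + (700/2)×3.5 = €453.78 + €1,225.00 = €1,678.78.
Excess = €1,678.78 − €1,491.15 = €187.63.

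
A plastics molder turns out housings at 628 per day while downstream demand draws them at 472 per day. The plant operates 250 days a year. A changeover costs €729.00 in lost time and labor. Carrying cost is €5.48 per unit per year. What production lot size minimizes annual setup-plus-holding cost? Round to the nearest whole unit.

Annual demand D = 472 × 250 = 118,000.
Production build-up factor (1 − d/p) = 1 − 472/628 = 0.2484.
Q* = √(2DS / (H(1 − d/p))) = √(2 × 118,000 × 729 / (5.48 × 0.2484)).
= √(172,044,000 / 1.3613) ≈ 11242.089.

Q* ≈ 11,242 housings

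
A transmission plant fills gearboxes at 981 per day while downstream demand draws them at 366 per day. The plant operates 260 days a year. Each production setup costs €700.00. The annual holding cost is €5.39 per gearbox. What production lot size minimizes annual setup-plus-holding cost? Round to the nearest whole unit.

Q* ≈ 6,279 gearboxes

Annual demand D = 366 × 260 = 95,160.
Production build-up factor (1 − d/p) = 1 − 366/981 = 0.6269.
Q* = √(2DS / (H(1 − d/p))) = √(2 × 95,160 × 700 / (5.39 × 0.6269)).
= √(133,224,000 / 3.3791) ≈ 6279.048.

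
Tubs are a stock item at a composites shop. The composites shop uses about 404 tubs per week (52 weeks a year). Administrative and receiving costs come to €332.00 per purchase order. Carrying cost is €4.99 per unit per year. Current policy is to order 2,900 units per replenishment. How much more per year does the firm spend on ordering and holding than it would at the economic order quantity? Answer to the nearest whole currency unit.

Annual demand D = 404 × 52 = 21,008.
EOQ = √(2DS/H) = √(2 × 21,008 × 332 / 4.99) ≈ 1671.96.
Cost at Q* = (D/Q*)S + (Q*/2)H = √(2DSH) ≈ €8,343.08.
Cost at Q = 2,900: (21,008/2,900)×332 + (2,900/2)×4.99 = €2,405.05 + €7,235.50 = €9,640.55.
Excess = €9,640.55 − €8,343.08 = €1,297.47.

Extra cost ≈ €1,297 per year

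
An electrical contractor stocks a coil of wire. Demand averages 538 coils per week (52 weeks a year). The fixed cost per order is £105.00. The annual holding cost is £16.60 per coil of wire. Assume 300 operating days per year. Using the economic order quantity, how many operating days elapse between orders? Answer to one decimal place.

Annual demand D = 538 × 52 = 27,976.
The optimal lot size = √(2DS/H) = √(2 × 27,976 × 105 / 16.6) ≈ 594.91.
Cycle time = Q*/D × 300 = 594.91 / 27,976 × 300 ≈ 6.379 days.

T ≈ 6.4 days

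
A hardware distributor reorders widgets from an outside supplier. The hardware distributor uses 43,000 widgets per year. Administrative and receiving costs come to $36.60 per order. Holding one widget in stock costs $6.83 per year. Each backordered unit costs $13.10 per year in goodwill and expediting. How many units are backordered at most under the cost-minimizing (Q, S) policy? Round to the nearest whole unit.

S* ≈ 287 widgets

With planned backorders, Q* = √(2DS/H) · √((H+B)/B).
√(2DS/H) = √(2 × 43,000 × 36.6 / 6.83) = 678.859.
√((H+B)/B) = √((6.83+13.1)/13.1) = 1.2334.
Q* ≈ 837.331.
S* = Q* · H/(H+B) = 837.331 × 6.83/19.93 ≈ 286.953.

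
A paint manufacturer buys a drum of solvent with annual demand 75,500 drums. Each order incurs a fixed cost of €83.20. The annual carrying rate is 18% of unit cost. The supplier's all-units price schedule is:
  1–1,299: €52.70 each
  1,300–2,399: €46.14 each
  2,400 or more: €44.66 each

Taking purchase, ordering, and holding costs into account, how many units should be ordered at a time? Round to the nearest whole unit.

Q* ≈ 2,400 drums

Holding cost per unit per year at price C is H = 0.18·C.
Evaluate total cost at each tier's feasible EOQ or, if the EOQ is below the tier, at the tier's minimum quantity.
EOQ at €52.70 = 1150.8 (feasible in tier 1): TC = 75,500×€52.70 + (75,500/1150.8)×83.2 + (1150.8/2)×0.18×€52.70 = €3,989,766.71.
EOQ at €46.14 = 1229.9 < 1300, so use break Q=1300: TC = 75,500×€46.14 + (75,500/1300.0)×83.2 + (1300.0/2)×0.18×€46.14 = €3,493,800.38.
EOQ at €44.66 = 1250.1 < 2400, so use break Q=2400: TC = 75,500×€44.66 + (75,500/2400.0)×83.2 + (2400.0/2)×0.18×€44.66 = €3,384,093.89.
Lowest total cost is €3,384,093.89 at Q = 2400.0.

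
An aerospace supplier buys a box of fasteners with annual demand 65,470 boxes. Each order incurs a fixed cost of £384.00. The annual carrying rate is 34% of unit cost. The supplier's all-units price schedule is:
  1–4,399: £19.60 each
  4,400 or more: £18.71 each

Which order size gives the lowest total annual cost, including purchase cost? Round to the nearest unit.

Holding cost per unit per year at price C is H = 0.34·C.
For each price level, check whether its EOQ is feasible; otherwise the best quantity at that price is the breakpoint.
EOQ at £19.60 = 2746.8 (feasible in tier 1): TC = 65,470×£19.60 + (65,470/2746.8)×384 + (2746.8/2)×0.34×£19.60 = £1,301,516.98.
EOQ at £18.71 = 2811.4 < 4400, so use break Q=4400: TC = 65,470×£18.71 + (65,470/4400.0)×384 + (4400.0/2)×0.34×£18.71 = £1,244,652.53.
Lowest total cost is £1,244,652.53 at Q = 4400.0.

Q* ≈ 4,400 boxes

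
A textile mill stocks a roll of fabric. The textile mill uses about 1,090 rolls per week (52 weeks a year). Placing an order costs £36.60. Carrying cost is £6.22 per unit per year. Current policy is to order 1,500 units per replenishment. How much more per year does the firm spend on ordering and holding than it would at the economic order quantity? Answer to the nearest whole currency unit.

Annual demand D = 1,090 × 52 = 56,680.
EOQ = √(2DS/H) = √(2 × 56,680 × 36.6 / 6.22) ≈ 816.72.
Cost at Q* = (D/Q*)S + (Q*/2)H = √(2DSH) ≈ £5,080.02.
Cost at Q = 1,500: (56,680/1,500)×36.6 + (1,500/2)×6.22 = £1,382.99 + £4,665.00 = £6,047.99.
Excess = £6,047.99 − £5,080.02 = £967.97.

Extra cost ≈ £968 per year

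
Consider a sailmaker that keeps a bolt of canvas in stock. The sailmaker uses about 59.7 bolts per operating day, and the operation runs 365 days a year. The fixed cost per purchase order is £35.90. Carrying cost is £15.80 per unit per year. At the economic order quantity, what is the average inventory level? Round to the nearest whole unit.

Annual demand D = 59.7 × 365 = 21,790.5.
The optimal lot size = √(2DS/H) = √(2 × 21,790.5 × 35.9 / 15.8) ≈ 314.68.
Average inventory = Q*/2 ≈ 314.68 / 2 = 157.339.

Average inventory ≈ 157 bolts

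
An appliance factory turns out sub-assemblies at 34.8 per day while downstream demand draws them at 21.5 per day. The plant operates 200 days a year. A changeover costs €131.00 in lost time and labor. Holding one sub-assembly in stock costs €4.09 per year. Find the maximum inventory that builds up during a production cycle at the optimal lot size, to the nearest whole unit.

Annual demand D = 21.5 × 200 = 4,300.
Production build-up factor (1 − d/p) = 1 − 21.5/34.8 = 0.3822.
Q* = √(2DS / (H(1 − d/p))) = √(2 × 4,300 × 131 / (4.09 × 0.3822)).
= √(1,126,600 / 1.5631) ≈ 848.960.
Maximum inventory = Q*(1 − d/p) = 848.960 × 0.3822 ≈ 324.459.

I_max ≈ 324 sub-assemblies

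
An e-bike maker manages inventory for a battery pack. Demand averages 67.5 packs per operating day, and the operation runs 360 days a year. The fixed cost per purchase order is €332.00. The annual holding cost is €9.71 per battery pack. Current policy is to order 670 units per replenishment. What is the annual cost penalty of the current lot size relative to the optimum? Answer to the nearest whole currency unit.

Annual demand D = 67.5 × 360 = 24,300.
EOQ = √(2DS/H) = √(2 × 24,300 × 332 / 9.71) ≈ 1289.07.
Cost at Q* = (D/Q*)S + (Q*/2)H = √(2DSH) ≈ €12,516.90.
Cost at Q = 670: (24,300/670)×332 + (670/2)×9.71 = €12,041.19 + €3,252.85 = €15,294.04.
Excess = €15,294.04 − €12,516.90 = €2,777.14.

Extra cost ≈ €2,777 per year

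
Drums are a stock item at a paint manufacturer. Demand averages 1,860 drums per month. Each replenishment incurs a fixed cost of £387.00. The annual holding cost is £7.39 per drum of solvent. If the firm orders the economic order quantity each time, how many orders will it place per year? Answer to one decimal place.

Annual demand D = 1,860 × 12 = 22,320.
EOQ = √(2DS/H) = √(2 × 22,320 × 387 / 7.39) ≈ 1528.96.
Orders per year = D / Q* = 22,320 / 1528.96 ≈ 14.598.

N ≈ 14.6 orders per year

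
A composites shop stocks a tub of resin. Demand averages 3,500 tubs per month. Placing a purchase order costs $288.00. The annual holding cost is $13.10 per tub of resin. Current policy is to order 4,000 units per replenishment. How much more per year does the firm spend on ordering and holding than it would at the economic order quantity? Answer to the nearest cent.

Extra cost ≈ $11,421.89 per year

Annual demand D = 3,500 × 12 = 42,000.
EOQ = √(2DS/H) = √(2 × 42,000 × 288 / 13.1) ≈ 1358.94.
Cost at Q* = (D/Q*)S + (Q*/2)H = √(2DSH) ≈ $17,802.11.
Cost at Q = 4,000: (42,000/4,000)×288 + (4,000/2)×13.1 = $3,024.00 + $26,200.00 = $29,224.00.
Excess = $29,224.00 − $17,802.11 = $11,421.89.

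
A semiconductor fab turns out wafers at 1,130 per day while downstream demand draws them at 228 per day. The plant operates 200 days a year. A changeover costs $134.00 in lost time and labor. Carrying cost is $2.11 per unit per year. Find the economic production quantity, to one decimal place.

Annual demand D = 228 × 200 = 45,600.
Production build-up factor (1 − d/p) = 1 − 228/1,130 = 0.7982.
Q* = √(2DS / (H(1 − d/p))) = √(2 × 45,600 × 134 / (2.11 × 0.7982)).
= √(12,220,800 / 1.6843) ≈ 2693.671.

Q* ≈ 2,693.7 wafers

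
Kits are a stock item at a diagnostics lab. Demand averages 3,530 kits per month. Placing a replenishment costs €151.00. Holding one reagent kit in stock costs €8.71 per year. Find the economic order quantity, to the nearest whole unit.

Annual demand D = 3,530 × 12 = 42,360.
EOQ = √(2DS / H) = √(2 × 42,360 × 151 / 8.71).
= √(12,792,720 / 8.71) = √1,468,739.38 ≈ 1211.916.

Q* ≈ 1,212 kits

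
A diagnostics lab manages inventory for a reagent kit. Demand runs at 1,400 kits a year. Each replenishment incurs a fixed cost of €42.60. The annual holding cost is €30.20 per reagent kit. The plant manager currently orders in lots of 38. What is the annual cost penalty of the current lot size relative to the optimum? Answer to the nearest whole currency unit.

Extra cost ≈ €245 per year

EOQ = √(2DS/H) = √(2 × 1,400 × 42.6 / 30.2) ≈ 62.85.
Cost at Q* = (D/Q*)S + (Q*/2)H = √(2DSH) ≈ €1,897.96.
Cost at Q = 38: (1,400/38)×42.6 + (38/2)×30.2 = €1,569.47 + €573.80 = €2,143.27.
Excess = €2,143.27 − €1,897.96 = €245.31.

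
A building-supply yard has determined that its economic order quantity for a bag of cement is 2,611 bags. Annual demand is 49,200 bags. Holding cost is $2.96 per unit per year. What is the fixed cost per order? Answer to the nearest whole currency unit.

S ≈ $205

Squaring Q* = √(2DS/H) gives Q*² = 2DS/H.
From Q* = √(2DS/H): S = Q*²H / (2D) = 2,611² × 2.96 / (2 × 49,200) = 205.0739.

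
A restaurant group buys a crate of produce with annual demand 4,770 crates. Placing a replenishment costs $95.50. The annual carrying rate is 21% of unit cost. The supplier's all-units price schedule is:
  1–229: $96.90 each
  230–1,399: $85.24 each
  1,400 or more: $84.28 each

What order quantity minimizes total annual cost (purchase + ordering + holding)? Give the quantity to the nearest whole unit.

Q* ≈ 230 crates

Holding cost per unit per year at price C is H = 0.21·C.
Candidates are each tier's EOQ (if it falls in that tier) and each price-break quantity.
EOQ at $96.90 = 211.6 (feasible in tier 1): TC = 4,770×$96.90 + (4,770/211.6)×95.5 + (211.6/2)×0.21×$96.90 = $466,518.74.
EOQ at $85.24 = 225.6 < 230, so use break Q=230: TC = 4,770×$85.24 + (4,770/230.0)×95.5 + (230.0/2)×0.21×$85.24 = $410,633.93.
EOQ at $84.28 = 226.9 < 1400, so use break Q=1400: TC = 4,770×$84.28 + (4,770/1400.0)×95.5 + (1400.0/2)×0.21×$84.28 = $414,730.14.
Lowest total cost is $410,633.93 at Q = 230.0.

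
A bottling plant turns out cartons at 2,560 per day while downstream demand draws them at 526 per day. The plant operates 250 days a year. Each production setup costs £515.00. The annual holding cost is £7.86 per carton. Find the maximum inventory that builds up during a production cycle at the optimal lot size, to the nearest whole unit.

I_max ≈ 3,700 cartons

Annual demand D = 526 × 250 = 131,500.
Production build-up factor (1 − d/p) = 1 − 526/2,560 = 0.7945.
Q* = √(2DS / (H(1 − d/p))) = √(2 × 131,500 × 515 / (7.86 × 0.7945)).
= √(135,445,000 / 6.245) ≈ 4657.091.
Maximum inventory = Q*(1 − d/p) = 4657.091 × 0.7945 ≈ 3700.204.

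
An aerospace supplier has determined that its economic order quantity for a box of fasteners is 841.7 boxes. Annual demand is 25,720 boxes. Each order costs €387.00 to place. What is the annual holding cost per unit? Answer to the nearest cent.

Invert the EOQ relation Q*² = 2DS/H.
From Q* = √(2DS/H): H = 2DS / Q*² = 2 × 25,720 × 387 / 841.7² = 28.0994.

H ≈ €28.10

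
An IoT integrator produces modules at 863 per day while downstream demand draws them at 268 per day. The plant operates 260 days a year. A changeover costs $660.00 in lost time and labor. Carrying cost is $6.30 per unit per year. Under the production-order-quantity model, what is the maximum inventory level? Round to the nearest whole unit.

I_max ≈ 3,173 modules

Annual demand D = 268 × 260 = 69,680.
Production build-up factor (1 − d/p) = 1 − 268/863 = 0.6895.
Q* = √(2DS / (H(1 − d/p))) = √(2 × 69,680 × 660 / (6.3 × 0.6895)).
= √(91,977,600 / 4.3436) ≈ 4601.693.
Maximum inventory = Q*(1 − d/p) = 4601.693 × 0.6895 ≈ 3172.662.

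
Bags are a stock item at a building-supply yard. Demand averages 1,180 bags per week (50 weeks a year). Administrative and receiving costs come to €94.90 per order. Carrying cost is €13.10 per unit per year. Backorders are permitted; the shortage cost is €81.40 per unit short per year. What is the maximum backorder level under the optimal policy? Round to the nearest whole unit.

Annual demand D = 1,180 × 50 = 59,000.
With planned backorders, Q* = √(2DS/H) · √((H+B)/B).
√(2DS/H) = √(2 × 59,000 × 94.9 / 13.1) = 924.567.
√((H+B)/B) = √((13.1+81.4)/81.4) = 1.0775.
Q* ≈ 996.190.
S* = Q* · H/(H+B) = 996.190 × 13.1/94.5 ≈ 138.096.

S* ≈ 138 bags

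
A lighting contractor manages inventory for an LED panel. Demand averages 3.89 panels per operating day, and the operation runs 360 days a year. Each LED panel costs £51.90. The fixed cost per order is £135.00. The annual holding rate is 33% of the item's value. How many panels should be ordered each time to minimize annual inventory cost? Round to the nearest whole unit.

Annual demand D = 3.89 × 360 = 1,400.4.
Holding cost H = 0.33 × £51.90 = £17.1270 per unit per year.
EOQ = √(2DS / H) = √(2 × 1,400.4 × 135 / 17.127).
= √(378,108 / 17.127) = √22,076.721 ≈ 148.582.

Q* ≈ 149 panels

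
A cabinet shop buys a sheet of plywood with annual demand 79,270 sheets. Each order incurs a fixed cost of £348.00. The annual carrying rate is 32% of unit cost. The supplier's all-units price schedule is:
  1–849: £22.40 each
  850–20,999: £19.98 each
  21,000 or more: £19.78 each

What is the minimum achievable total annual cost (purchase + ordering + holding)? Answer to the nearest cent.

Holding cost per unit per year at price C is H = 0.32·C.
For each price level, check whether its EOQ is feasible; otherwise the best quantity at that price is the breakpoint.
Tier 1 (£22.40): EOQ = 2774.3 exceeds tier's upper bound 849, so this tier is dominated.
EOQ at £19.98 = 2937.6 (feasible in tier 2): TC = 79,270×£19.98 + (79,270/2937.6)×348 + (2937.6/2)×0.32×£19.98 = £1,602,596.17.
EOQ at £19.78 = 2952.4 < 21000, so use break Q=21000: TC = 79,270×£19.78 + (79,270/21000.0)×348 + (21000.0/2)×0.32×£19.78 = £1,635,735.02.
Lowest total cost among the candidates is at Q = 2937.6.

TC* ≈ £1,602,596.17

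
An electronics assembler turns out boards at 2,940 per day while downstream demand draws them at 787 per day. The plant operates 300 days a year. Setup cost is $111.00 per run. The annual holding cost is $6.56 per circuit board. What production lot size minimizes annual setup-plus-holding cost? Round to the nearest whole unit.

Annual demand D = 787 × 300 = 236,100.
Production build-up factor (1 − d/p) = 1 − 787/2,940 = 0.7323.
Q* = √(2DS / (H(1 − d/p))) = √(2 × 236,100 × 111 / (6.56 × 0.7323)).
= √(52,414,200 / 4.804) ≈ 3303.119.

Q* ≈ 3,303 boards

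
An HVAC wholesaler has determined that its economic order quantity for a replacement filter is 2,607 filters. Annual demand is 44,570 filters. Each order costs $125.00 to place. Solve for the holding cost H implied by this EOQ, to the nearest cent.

Squaring Q* = √(2DS/H) gives Q*² = 2DS/H.
From Q* = √(2DS/H): H = 2DS / Q*² = 2 × 44,570 × 125 / 2,607² = 1.6395.

H ≈ $1.64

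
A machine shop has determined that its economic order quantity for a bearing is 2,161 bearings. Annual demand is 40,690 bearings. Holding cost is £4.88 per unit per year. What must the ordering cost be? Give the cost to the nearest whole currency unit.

S ≈ £280

Invert the EOQ relation Q*² = 2DS/H.
From Q* = √(2DS/H): S = Q*²H / (2D) = 2,161² × 4.88 / (2 × 40,690) = 280.0346.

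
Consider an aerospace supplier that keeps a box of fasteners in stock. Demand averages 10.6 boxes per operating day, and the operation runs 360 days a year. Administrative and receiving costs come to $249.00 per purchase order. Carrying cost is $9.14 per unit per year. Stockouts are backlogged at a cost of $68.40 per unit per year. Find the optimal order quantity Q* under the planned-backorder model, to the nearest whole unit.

Annual demand D = 10.6 × 360 = 3,816.
With planned backorders, Q* = √(2DS/H) · √((H+B)/B).
√(2DS/H) = √(2 × 3,816 × 249 / 9.14) = 455.980.
√((H+B)/B) = √((9.14+68.4)/68.4) = 1.0647.
Q* ≈ 485.490.

Q* ≈ 485 boxes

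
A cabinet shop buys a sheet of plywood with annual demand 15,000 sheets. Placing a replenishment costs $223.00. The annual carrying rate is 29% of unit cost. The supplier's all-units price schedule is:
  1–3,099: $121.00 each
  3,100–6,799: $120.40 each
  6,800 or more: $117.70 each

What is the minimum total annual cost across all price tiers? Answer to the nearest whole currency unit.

TC* ≈ $1,830,322

Holding cost per unit per year at price C is H = 0.29·C.
Candidates are each tier's EOQ (if it falls in that tier) and each price-break quantity.
EOQ at $121.00 = 436.6 (feasible in tier 1): TC = 15,000×$121.00 + (15,000/436.6)×223 + (436.6/2)×0.29×$121.00 = $1,830,321.62.
EOQ at $120.40 = 437.7 < 3100, so use break Q=3100: TC = 15,000×$120.40 + (15,000/3100.0)×223 + (3100.0/2)×0.29×$120.40 = $1,861,198.83.
EOQ at $117.70 = 442.7 < 6800, so use break Q=6800: TC = 15,000×$117.70 + (15,000/6800.0)×223 + (6800.0/2)×0.29×$117.70 = $1,882,044.11.
Lowest total cost among the candidates is at Q = 436.6.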